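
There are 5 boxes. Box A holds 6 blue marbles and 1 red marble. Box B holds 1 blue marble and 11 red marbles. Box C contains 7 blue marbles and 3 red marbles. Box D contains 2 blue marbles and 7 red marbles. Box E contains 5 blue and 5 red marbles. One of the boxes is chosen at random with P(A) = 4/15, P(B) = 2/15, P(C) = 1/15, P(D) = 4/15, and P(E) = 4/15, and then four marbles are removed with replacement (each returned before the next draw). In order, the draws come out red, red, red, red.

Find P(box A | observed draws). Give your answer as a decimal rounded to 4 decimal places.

Compute the likelihood of the observed sequence for each case: P(data | box A) = (1/7)(1/7)(1/7)(1/7) = 0.00041649; P(data | box B) = (11/12)(11/12)(11/12)(11/12) = 0.70607; P(data | box C) = (3/10)(3/10)(3/10)(3/10) = 0.0081; P(data | box D) = (7/9)(7/9)(7/9)(7/9) = 0.36595; P(data | box E) = (5/10)(5/10)(5/10)(5/10) = 0.0625.
Multiplying each by its prior: 4/15 · 0.00041649 = 0.00011106, 2/15 · 0.70607 = 0.094142, 1/15 · 0.0081 = 0.00054, 4/15 · 0.36595 = 0.097587, 4/15 · 0.0625 = 0.016667; summing to 0.20905.
By Bayes' rule, P(box A | data) = (0.00011106) / (0.20905) = 0.00053129.

0.0005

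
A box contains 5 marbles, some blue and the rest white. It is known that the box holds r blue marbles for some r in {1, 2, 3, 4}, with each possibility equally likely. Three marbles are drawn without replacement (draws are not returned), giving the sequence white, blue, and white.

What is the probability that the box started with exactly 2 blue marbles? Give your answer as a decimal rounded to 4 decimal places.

For each hypothesis, P(data | H) works out to: P(data | r = 1) = (4/5)(1/4)(3/3) = 1/5; P(data | r = 2) = (3/5)(2/4)(2/3) = 1/5; P(data | r = 3) = (2/5)(3/4)(1/3) = 1/10; P(data | r = 4) = (1/5)(4/4)(0/3) = 0.
The prior-weighted likelihoods are 1/4 · 1/5 = 1/20, 1/4 · 1/5 = 1/20, 1/4 · 1/10 = 1/40, 1/4 · 0 = 0; summing to 1/8.
Therefore the posterior P(r = 2 | data) = (1/20) / (1/8) = 2/5.

0.4000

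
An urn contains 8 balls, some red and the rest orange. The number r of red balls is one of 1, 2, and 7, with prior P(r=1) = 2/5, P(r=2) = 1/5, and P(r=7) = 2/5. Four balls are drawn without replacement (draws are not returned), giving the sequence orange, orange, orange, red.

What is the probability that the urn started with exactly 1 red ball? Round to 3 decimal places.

Compute the likelihood of the observed sequence for each case: P(data | r = 1) = (7/8)(6/7)(5/6)(1/5) = 1/8; P(data | r = 2) = (6/8)(5/7)(4/6)(2/5) = 1/7; P(data | r = 7) = (1/8)(0/7) = 0.
The prior-weighted likelihoods are 2/5 · 1/8 = 1/20, 1/5 · 1/7 = 1/35, 2/5 · 0 = 0; summing to 11/140.
Therefore the posterior P(r = 1 | data) = (1/20) / (11/140) = 7/11.

0.636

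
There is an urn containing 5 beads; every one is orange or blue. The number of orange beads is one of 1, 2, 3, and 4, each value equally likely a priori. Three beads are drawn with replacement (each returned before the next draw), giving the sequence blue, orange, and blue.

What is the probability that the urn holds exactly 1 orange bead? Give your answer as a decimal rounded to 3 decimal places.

0.320

The likelihood of the observed sequence under each hypothesis: P(data | r = 1) = (4/5)(1/5)(4/5) = 16/125; P(data | r = 2) = (3/5)(2/5)(3/5) = 18/125; P(data | r = 3) = (2/5)(3/5)(2/5) = 12/125; P(data | r = 4) = (1/5)(4/5)(1/5) = 4/125.
The prior-weighted likelihoods are 1/4 · 16/125 = 4/125, 1/4 · 18/125 = 9/250, 1/4 · 12/125 = 3/125, 1/4 · 4/125 = 1/125; these sum to 1/10.
So P(r = 1 | data) = (4/125) / (1/10) = 8/25.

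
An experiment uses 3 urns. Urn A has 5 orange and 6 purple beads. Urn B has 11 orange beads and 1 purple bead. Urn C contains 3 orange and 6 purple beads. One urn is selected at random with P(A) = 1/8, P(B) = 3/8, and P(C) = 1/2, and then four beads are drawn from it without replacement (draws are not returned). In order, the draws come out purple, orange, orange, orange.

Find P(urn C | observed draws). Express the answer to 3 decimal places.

The likelihood of the observed sequence under each hypothesis: P(data | urn A) = (6/11)(5/10)(4/9)(3/8) = 0.045455; P(data | urn B) = (1/12)(11/11)(10/10)(9/9) = 0.083333; P(data | urn C) = (6/9)(3/8)(2/7)(1/6) = 0.011905.
Weighting by the prior gives 1/8 · 0.045455 = 0.0056818, 3/8 · 0.083333 = 0.03125, 1/2 · 0.011905 = 0.0059524; with total 0.042884.
Therefore the posterior P(urn C | data) = (0.0059524) / (0.042884) = 0.1388.

0.139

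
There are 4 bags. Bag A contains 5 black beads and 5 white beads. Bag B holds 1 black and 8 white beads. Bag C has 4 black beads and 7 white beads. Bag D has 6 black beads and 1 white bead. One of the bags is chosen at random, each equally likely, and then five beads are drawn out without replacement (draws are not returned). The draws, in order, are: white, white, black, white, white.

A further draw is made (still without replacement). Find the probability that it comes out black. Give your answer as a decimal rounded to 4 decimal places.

Compute the likelihood of the observed sequence for each case: P(data | bag A) = (5/10)(4/9)(5/8)(3/7)(2/6) = 0.019841; P(data | bag B) = (8/9)(7/8)(1/7)(6/6)(5/5) = 0.11111; P(data | bag C) = (7/11)(6/10)(4/9)(5/8)(4/7) = 0.060606; P(data | bag D) = (1/7)(0/6) = 0.
Multiplying each by its prior: 1/4 · 0.019841 = 0.0049603, 1/4 · 0.11111 = 0.027778, 1/4 · 0.060606 = 0.015152, 1/4 · 0 = 0; with total 0.04789.
Dividing through by the total gives posterior P(bag A | data) = 0.10358, P(bag B | data) = 0.58004, P(bag C | data) = 0.31638, P(bag D | data) = 0.
So P(black next | data) = Σ P(black next | H) P(H | data) = (4/5)(0.10358) + (0)(0.58004) + (1/2)(0.31638) = 0.24105.

0.2411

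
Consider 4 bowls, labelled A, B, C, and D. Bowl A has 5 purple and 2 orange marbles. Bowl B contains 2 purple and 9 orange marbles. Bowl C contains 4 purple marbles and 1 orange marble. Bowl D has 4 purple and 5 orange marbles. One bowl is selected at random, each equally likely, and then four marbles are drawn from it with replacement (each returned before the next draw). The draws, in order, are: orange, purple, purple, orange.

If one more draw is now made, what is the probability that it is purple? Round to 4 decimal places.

0.5411

Under each hypothesis, the probability of the observed sequence is: P(data | bowl A) = (2/7)(5/7)(5/7)(2/7) = 0.041649; P(data | bowl B) = (9/11)(2/11)(2/11)(9/11) = 0.02213; P(data | bowl C) = (1/5)(4/5)(4/5)(1/5) = 0.0256; P(data | bowl D) = (5/9)(4/9)(4/9)(5/9) = 0.060966.
The prior-weighted likelihoods are 1/4 · 0.041649 = 0.010412, 1/4 · 0.02213 = 0.0055324, 1/4 · 0.0256 = 0.0064, 1/4 · 0.060966 = 0.015242; with total 0.037586.
The posterior is then P(bowl A | data) = 0.27702, P(bowl B | data) = 0.14719, P(bowl C | data) = 0.17027, P(bowl D | data) = 0.40551.
The predictive probability is P(purple next | data) = (5/7)(0.27702) + (2/11)(0.14719) + (4/5)(0.17027) + (4/9)(0.40551) = 0.54108.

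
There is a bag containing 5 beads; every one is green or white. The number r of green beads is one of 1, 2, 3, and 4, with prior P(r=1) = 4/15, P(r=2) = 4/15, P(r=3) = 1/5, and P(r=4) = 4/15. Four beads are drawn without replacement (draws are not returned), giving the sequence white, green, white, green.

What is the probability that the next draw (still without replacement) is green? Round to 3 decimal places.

Compute the likelihood of the observed sequence for each case: P(data | r = 1) = (4/5)(1/4)(3/3)(0/2) = 0; P(data | r = 2) = (3/5)(2/4)(2/3)(1/2) = 1/10; P(data | r = 3) = (2/5)(3/4)(1/3)(2/2) = 1/10; P(data | r = 4) = (1/5)(4/4)(0/3) = 0.
The prior-weighted likelihoods are 4/15 · 0 = 0, 4/15 · 1/10 = 2/75, 1/5 · 1/10 = 1/50, 4/15 · 0 = 0; summing to 7/150.
The posterior is then P(r = 1 | data) = 0, P(r = 2 | data) = 4/7, P(r = 3 | data) = 3/7, P(r = 4 | data) = 0.
Averaging over the posterior, P(green next | data) = (0)(4/7) + (1)(3/7) = 3/7.

0.429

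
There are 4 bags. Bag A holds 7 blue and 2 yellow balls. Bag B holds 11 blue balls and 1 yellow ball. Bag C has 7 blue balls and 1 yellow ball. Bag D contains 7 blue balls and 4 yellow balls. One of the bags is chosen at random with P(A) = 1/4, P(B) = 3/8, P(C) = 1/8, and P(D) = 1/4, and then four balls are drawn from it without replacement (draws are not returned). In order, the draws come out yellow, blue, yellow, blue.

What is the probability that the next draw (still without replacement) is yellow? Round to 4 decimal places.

0.1989

Under each hypothesis, the probability of the observed sequence is: P(data | bag A) = (2/9)(7/8)(1/7)(6/6) = 0.027778; P(data | bag B) = (1/12)(11/11)(0/10) = 0; P(data | bag C) = (1/8)(7/7)(0/6) = 0; P(data | bag D) = (4/11)(7/10)(3/9)(6/8) = 0.063636.
Weighting by the prior gives 1/4 · 0.027778 = 0.0069444, 3/8 · 0 = 0, 1/8 · 0 = 0, 1/4 · 0.063636 = 0.015909; these sum to 0.022854.
Normalising, the posterior is P(bag A | data) = 0.30387, P(bag B | data) = 0, P(bag C | data) = 0, P(bag D | data) = 0.69613.
The predictive probability is P(yellow next | data) = (0)(0.30387) + (2/7)(0.69613) = 0.1989.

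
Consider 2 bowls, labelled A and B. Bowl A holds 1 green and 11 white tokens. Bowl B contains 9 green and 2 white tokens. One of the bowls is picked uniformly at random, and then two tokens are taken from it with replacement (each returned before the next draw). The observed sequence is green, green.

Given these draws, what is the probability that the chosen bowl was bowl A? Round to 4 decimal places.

0.0103

Under each hypothesis, the probability of the observed sequence is: P(data | bowl A) = (1/12)(1/12) = 0.0069444; P(data | bowl B) = (9/11)(9/11) = 0.66942.
Weighting by the prior gives 1/2 · 0.0069444 = 0.0034722, 1/2 · 0.66942 = 0.33471; with total 0.33818.
Therefore the posterior P(bowl A | data) = (0.0034722) / (0.33818) = 0.010267.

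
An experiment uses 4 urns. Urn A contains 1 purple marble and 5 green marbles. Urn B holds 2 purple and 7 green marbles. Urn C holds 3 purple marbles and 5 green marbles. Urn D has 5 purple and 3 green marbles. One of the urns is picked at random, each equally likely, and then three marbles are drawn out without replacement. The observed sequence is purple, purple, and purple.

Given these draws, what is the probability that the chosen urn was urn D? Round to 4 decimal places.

0.9091

For each hypothesis, P(data | H) works out to: P(data | urn A) = (1/6)(0/5) = 0; P(data | urn B) = (2/9)(1/8)(0/7) = 0; P(data | urn C) = (3/8)(2/7)(1/6) = 1/56; P(data | urn D) = (5/8)(4/7)(3/6) = 5/28.
The prior-weighted likelihoods are 1/4 · 0 = 0, 1/4 · 0 = 0, 1/4 · 1/56 = 1/224, 1/4 · 5/28 = 5/112; with total 11/224.
Hence P(urn D | data) = (5/112) / (11/224) = 10/11.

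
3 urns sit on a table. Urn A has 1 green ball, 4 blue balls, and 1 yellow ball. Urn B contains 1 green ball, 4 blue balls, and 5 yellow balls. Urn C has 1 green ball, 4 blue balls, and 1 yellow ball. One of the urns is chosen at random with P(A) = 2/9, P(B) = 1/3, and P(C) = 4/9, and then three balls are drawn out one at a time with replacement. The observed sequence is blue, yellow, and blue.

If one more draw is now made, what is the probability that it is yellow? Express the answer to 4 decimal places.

0.2835

The likelihood of the observed sequence under each hypothesis: P(data | urn A) = (4/6)(1/6)(4/6) = 0.074074; P(data | urn B) = (4/10)(5/10)(4/10) = 0.08; P(data | urn C) = (4/6)(1/6)(4/6) = 0.074074.
The prior-weighted likelihoods are 2/9 · 0.074074 = 0.016461, 1/3 · 0.08 = 0.026667, 4/9 · 0.074074 = 0.032922; these sum to 0.076049.
Dividing through by the total gives posterior P(urn A | data) = 0.21645, P(urn B | data) = 0.35065, P(urn C | data) = 0.4329.
Averaging over the posterior, P(yellow next | data) = (1/6)(0.21645) + (1/2)(0.35065) + (1/6)(0.4329) = 0.28355.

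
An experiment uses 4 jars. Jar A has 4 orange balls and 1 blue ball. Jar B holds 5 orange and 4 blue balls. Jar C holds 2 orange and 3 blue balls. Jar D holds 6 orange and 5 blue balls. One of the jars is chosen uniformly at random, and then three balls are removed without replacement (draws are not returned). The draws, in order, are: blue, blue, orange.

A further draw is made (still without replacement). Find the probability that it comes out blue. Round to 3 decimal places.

0.421

For each hypothesis, P(data | H) works out to: P(data | jar A) = (1/5)(0/4) = 0; P(data | jar B) = (4/9)(3/8)(5/7) = 0.11905; P(data | jar C) = (3/5)(2/4)(2/3) = 0.2; P(data | jar D) = (5/11)(4/10)(6/9) = 0.12121.
Multiplying each by its prior: 1/4 · 0 = 0, 1/4 · 0.11905 = 0.029762, 1/4 · 0.2 = 0.05, 1/4 · 0.12121 = 0.030303; these sum to 0.11006.
The posterior is then P(jar A | data) = 0, P(jar B | data) = 0.2704, P(jar C | data) = 0.45428, P(jar D | data) = 0.27532.
Averaging over the posterior, P(blue next | data) = (1/3)(0.2704) + (1/2)(0.45428) + (3/8)(0.27532) = 0.42052.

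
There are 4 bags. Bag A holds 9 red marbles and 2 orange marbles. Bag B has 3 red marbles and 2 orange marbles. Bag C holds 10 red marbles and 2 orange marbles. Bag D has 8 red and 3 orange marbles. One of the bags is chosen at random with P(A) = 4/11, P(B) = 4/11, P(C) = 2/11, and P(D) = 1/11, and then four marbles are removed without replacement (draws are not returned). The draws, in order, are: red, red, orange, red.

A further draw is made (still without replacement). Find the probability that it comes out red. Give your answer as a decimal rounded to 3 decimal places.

For each hypothesis, P(data | H) works out to: P(data | bag A) = (9/11)(8/10)(2/9)(7/8) = 0.12727; P(data | bag B) = (3/5)(2/4)(2/3)(1/2) = 0.1; P(data | bag C) = (10/12)(9/11)(2/10)(8/9) = 0.12121; P(data | bag D) = (8/11)(7/10)(3/9)(6/8) = 0.12727.
The prior-weighted likelihoods are 4/11 · 0.12727 = 0.046281, 4/11 · 0.1 = 0.036364, 2/11 · 0.12121 = 0.022039, 1/11 · 0.12727 = 0.01157; with total 0.11625.
The posterior is then P(bag A | data) = 0.3981, P(bag B | data) = 0.3128, P(bag C | data) = 0.18957, P(bag D | data) = 0.099526.
Averaging over the posterior, P(red next | data) = (6/7)(0.3981) + (0)(0.3128) + (7/8)(0.18957) + (5/7)(0.099526) = 0.5782.

0.578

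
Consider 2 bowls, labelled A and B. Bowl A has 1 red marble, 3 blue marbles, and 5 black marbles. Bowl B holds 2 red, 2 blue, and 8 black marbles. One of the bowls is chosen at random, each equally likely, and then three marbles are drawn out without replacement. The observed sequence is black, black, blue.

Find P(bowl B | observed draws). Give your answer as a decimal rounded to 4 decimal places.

0.4161

Under each hypothesis, the probability of the observed sequence is: P(data | bowl A) = (5/9)(4/8)(3/7) = 0.11905; P(data | bowl B) = (8/12)(7/11)(2/10) = 0.084848.
The prior-weighted likelihoods are 1/2 · 0.11905 = 0.059524, 1/2 · 0.084848 = 0.042424; these sum to 0.10195.
By Bayes' rule, P(bowl B | data) = (0.042424) / (0.10195) = 0.41614.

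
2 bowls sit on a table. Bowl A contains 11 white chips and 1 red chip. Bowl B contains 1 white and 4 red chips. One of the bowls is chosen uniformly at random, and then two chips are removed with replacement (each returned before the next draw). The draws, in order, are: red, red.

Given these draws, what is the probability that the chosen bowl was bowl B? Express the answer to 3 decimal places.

For each hypothesis, P(data | H) works out to: P(data | bowl A) = (1/12)(1/12) = 0.0069444; P(data | bowl B) = (4/5)(4/5) = 0.64.
The prior-weighted likelihoods are 1/2 · 0.0069444 = 0.0034722, 1/2 · 0.64 = 0.32; with total 0.32347.
Therefore the posterior P(bowl B | data) = (0.32) / (0.32347) = 0.98927.

0.989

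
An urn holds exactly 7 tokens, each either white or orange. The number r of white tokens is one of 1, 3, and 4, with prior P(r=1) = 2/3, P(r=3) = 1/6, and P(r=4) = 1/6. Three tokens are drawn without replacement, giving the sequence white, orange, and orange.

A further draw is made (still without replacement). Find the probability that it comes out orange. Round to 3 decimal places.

0.800

The likelihood of the observed sequence under each hypothesis: P(data | r = 1) = (1/7)(6/6)(5/5) = 1/7; P(data | r = 3) = (3/7)(4/6)(3/5) = 6/35; P(data | r = 4) = (4/7)(3/6)(2/5) = 4/35.
Weighting by the prior gives 2/3 · 1/7 = 2/21, 1/6 · 6/35 = 1/35, 1/6 · 4/35 = 2/105; summing to 1/7.
The posterior is then P(r = 1 | data) = 2/3, P(r = 3 | data) = 1/5, P(r = 4 | data) = 2/15.
The predictive probability is P(orange next | data) = (1)(2/3) + (1/2)(1/5) + (1/4)(2/15) = 4/5.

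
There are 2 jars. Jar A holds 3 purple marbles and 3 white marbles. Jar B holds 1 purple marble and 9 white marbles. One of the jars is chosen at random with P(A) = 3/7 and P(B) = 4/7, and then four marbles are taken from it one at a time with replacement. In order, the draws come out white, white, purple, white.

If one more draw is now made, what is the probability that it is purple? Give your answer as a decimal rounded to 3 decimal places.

The likelihood of the observed sequence under each hypothesis: P(data | jar A) = (3/6)(3/6)(3/6)(3/6) = 0.0625; P(data | jar B) = (9/10)(9/10)(1/10)(9/10) = 0.0729.
Multiplying each by its prior: 3/7 · 0.0625 = 0.026786, 4/7 · 0.0729 = 0.041657; summing to 0.068443.
Dividing through by the total gives posterior P(jar A | data) = 0.39136, P(jar B | data) = 0.60864.
The predictive probability is P(purple next | data) = (1/2)(0.39136) + (1/10)(0.60864) = 0.25654.

0.257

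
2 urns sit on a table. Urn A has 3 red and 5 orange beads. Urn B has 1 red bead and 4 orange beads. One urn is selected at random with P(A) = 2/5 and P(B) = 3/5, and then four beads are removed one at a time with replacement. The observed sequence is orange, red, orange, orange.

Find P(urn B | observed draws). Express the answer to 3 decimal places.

Under each hypothesis, the probability of the observed sequence is: P(data | urn A) = (5/8)(3/8)(5/8)(5/8) = 0.091553; P(data | urn B) = (4/5)(1/5)(4/5)(4/5) = 0.1024.
The prior-weighted likelihoods are 2/5 · 0.091553 = 0.036621, 3/5 · 0.1024 = 0.06144; these sum to 0.098061.
Hence P(urn B | data) = (0.06144) / (0.098061) = 0.62655.

0.627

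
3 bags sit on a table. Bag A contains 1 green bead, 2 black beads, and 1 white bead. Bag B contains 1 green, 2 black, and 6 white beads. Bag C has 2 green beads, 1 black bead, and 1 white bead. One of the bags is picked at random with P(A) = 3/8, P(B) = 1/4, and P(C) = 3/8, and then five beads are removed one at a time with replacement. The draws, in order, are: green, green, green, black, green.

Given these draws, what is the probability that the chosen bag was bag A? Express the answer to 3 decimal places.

Compute the likelihood of the observed sequence for each case: P(data | bag A) = (1/4)(1/4)(1/4)(2/4)(1/4) = 0.0019531; P(data | bag B) = (1/9)(1/9)(1/9)(2/9)(1/9) = 3.387e-05; P(data | bag C) = (2/4)(2/4)(2/4)(1/4)(2/4) = 0.015625.
Multiplying each by its prior: 3/8 · 0.0019531 = 0.00073242, 1/4 · 3.387e-05 = 8.4675e-06, 3/8 · 0.015625 = 0.0058594; these sum to 0.0066003.
By Bayes' rule, P(bag A | data) = (0.00073242) / (0.0066003) = 0.11097.

0.111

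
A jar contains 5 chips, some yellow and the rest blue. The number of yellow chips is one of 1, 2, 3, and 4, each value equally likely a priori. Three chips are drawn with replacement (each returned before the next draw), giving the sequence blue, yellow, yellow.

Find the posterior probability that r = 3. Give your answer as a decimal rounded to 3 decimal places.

The likelihood of the observed sequence under each hypothesis: P(data | r = 1) = (4/5)(1/5)(1/5) = 4/125; P(data | r = 2) = (3/5)(2/5)(2/5) = 12/125; P(data | r = 3) = (2/5)(3/5)(3/5) = 18/125; P(data | r = 4) = (1/5)(4/5)(4/5) = 16/125.
Multiplying each by its prior: 1/4 · 4/125 = 1/125, 1/4 · 12/125 = 3/125, 1/4 · 18/125 = 9/250, 1/4 · 16/125 = 4/125; these sum to 1/10.
So P(r = 3 | data) = (9/250) / (1/10) = 9/25.

0.360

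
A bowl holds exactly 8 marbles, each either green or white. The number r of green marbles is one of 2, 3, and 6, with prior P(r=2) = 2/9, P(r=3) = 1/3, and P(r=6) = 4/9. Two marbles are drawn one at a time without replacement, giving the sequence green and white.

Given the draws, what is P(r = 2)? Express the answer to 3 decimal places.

0.205

For each hypothesis, P(data | H) works out to: P(data | r = 2) = (2/8)(6/7) = 3/14; P(data | r = 3) = (3/8)(5/7) = 15/56; P(data | r = 6) = (6/8)(2/7) = 3/14.
Weighting by the prior gives 2/9 · 3/14 = 1/21, 1/3 · 15/56 = 5/56, 4/9 · 3/14 = 2/21; these sum to 13/56.
Therefore the posterior P(r = 2 | data) = (1/21) / (13/56) = 8/39.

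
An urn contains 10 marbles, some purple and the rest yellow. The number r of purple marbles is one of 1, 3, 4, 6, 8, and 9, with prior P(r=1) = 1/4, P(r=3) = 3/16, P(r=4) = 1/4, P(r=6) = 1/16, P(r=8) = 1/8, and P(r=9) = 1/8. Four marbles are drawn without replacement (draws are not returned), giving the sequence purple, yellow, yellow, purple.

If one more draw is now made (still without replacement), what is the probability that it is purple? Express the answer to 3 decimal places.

Compute the likelihood of the observed sequence for each case: P(data | r = 1) = (1/10)(9/9)(8/8)(0/7) = 0; P(data | r = 3) = (3/10)(7/9)(6/8)(2/7) = 0.05; P(data | r = 4) = (4/10)(6/9)(5/8)(3/7) = 0.071429; P(data | r = 6) = (6/10)(4/9)(3/8)(5/7) = 0.071429; P(data | r = 8) = (8/10)(2/9)(1/8)(7/7) = 0.022222; P(data | r = 9) = (9/10)(1/9)(0/8) = 0.
Weighting by the prior gives 1/4 · 0 = 0, 3/16 · 0.05 = 0.009375, 1/4 · 0.071429 = 0.017857, 1/16 · 0.071429 = 0.0044643, 1/8 · 0.022222 = 0.0027778, 1/8 · 0 = 0; summing to 0.034474.
Dividing through by the total gives posterior P(r = 1 | data) = 0, P(r = 3 | data) = 0.27194, P(r = 4 | data) = 0.51799, P(r = 6 | data) = 0.1295, P(r = 8 | data) = 0.080576, P(r = 9 | data) = 0.
Averaging over the posterior, P(purple next | data) = (1/6)(0.27194) + (1/3)(0.51799) + (2/3)(0.1295) + (1)(0.080576) = 0.38489.

0.385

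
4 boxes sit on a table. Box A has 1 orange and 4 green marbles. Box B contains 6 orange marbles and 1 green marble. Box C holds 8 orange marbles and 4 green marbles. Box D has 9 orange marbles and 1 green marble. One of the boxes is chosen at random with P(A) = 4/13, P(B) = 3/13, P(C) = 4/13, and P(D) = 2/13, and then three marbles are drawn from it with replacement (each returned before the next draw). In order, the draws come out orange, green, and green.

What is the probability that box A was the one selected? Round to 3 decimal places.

0.583

The likelihood of the observed sequence under each hypothesis: P(data | box A) = (1/5)(4/5)(4/5) = 0.128; P(data | box B) = (6/7)(1/7)(1/7) = 0.017493; P(data | box C) = (8/12)(4/12)(4/12) = 0.074074; P(data | box D) = (9/10)(1/10)(1/10) = 0.009.
Multiplying each by its prior: 4/13 · 0.128 = 0.039385, 3/13 · 0.017493 = 0.0040368, 4/13 · 0.074074 = 0.022792, 2/13 · 0.009 = 0.0013846; summing to 0.067598.
Hence P(box A | data) = (0.039385) / (0.067598) = 0.58263.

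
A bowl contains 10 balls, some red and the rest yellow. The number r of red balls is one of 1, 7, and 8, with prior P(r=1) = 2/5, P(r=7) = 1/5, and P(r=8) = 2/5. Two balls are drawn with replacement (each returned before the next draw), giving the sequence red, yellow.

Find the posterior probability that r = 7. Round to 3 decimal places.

0.296

The likelihood of the observed sequence under each hypothesis: P(data | r = 1) = (1/10)(9/10) = 9/100; P(data | r = 7) = (7/10)(3/10) = 21/100; P(data | r = 8) = (8/10)(2/10) = 4/25.
Multiplying each by its prior: 2/5 · 9/100 = 9/250, 1/5 · 21/100 = 21/500, 2/5 · 4/25 = 8/125; these sum to 71/500.
By Bayes' rule, P(r = 7 | data) = (21/500) / (71/500) = 21/71.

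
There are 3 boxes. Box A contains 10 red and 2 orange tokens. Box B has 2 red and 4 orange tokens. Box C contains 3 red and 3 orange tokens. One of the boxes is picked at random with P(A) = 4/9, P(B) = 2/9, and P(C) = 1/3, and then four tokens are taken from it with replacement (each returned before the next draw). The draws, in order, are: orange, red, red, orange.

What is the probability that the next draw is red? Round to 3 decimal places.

Compute the likelihood of the observed sequence for each case: P(data | box A) = (2/12)(10/12)(10/12)(2/12) = 0.01929; P(data | box B) = (4/6)(2/6)(2/6)(4/6) = 0.049383; P(data | box C) = (3/6)(3/6)(3/6)(3/6) = 0.0625.
The prior-weighted likelihoods are 4/9 · 0.01929 = 0.0085734, 2/9 · 0.049383 = 0.010974, 1/3 · 0.0625 = 0.020833; with total 0.040381.
Dividing through by the total gives posterior P(box A | data) = 0.21231, P(box B | data) = 0.27176, P(box C | data) = 0.51592.
So P(red next | data) = Σ P(red next | H) P(H | data) = (5/6)(0.21231) + (1/3)(0.27176) + (1/2)(0.51592) = 0.52548.

0.525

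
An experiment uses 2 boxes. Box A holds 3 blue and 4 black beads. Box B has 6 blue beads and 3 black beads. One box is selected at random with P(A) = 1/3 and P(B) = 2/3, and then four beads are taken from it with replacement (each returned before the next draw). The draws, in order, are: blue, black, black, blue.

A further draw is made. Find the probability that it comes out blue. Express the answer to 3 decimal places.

Under each hypothesis, the probability of the observed sequence is: P(data | box A) = (3/7)(4/7)(4/7)(3/7) = 0.059975; P(data | box B) = (6/9)(3/9)(3/9)(6/9) = 0.049383.
Weighting by the prior gives 1/3 · 0.059975 = 0.019992, 2/3 · 0.049383 = 0.032922; with total 0.052913.
Dividing through by the total gives posterior P(box A | data) = 0.37782, P(box B | data) = 0.62218.
Averaging over the posterior, P(blue next | data) = (3/7)(0.37782) + (2/3)(0.62218) = 0.57671.

0.577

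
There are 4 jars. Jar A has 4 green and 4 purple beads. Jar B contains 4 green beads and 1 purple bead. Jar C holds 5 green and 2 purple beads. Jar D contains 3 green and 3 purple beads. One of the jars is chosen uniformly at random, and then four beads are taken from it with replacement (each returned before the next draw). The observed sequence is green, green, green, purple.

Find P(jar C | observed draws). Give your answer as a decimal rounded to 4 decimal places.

For each hypothesis, P(data | H) works out to: P(data | jar A) = (4/8)(4/8)(4/8)(4/8) = 0.0625; P(data | jar B) = (4/5)(4/5)(4/5)(1/5) = 0.1024; P(data | jar C) = (5/7)(5/7)(5/7)(2/7) = 0.10412; P(data | jar D) = (3/6)(3/6)(3/6)(3/6) = 0.0625.
The prior-weighted likelihoods are 1/4 · 0.0625 = 0.015625, 1/4 · 0.1024 = 0.0256, 1/4 · 0.10412 = 0.026031, 1/4 · 0.0625 = 0.015625; with total 0.082881.
Hence P(jar C | data) = (0.026031) / (0.082881) = 0.31408.

0.3141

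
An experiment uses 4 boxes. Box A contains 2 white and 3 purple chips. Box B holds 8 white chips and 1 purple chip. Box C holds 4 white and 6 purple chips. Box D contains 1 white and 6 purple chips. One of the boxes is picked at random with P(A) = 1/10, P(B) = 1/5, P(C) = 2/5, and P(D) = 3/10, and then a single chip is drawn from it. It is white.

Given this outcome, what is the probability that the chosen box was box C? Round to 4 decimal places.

0.3804

Under each hypothesis, the probability of this draw is: P(data | box A) = (2/5) = 2/5; P(data | box B) = (8/9) = 8/9; P(data | box C) = (4/10) = 2/5; P(data | box D) = (1/7) = 1/7.
Weighting by the prior gives 1/10 · 2/5 = 1/25, 1/5 · 8/9 = 8/45, 2/5 · 2/5 = 4/25, 3/10 · 1/7 = 3/70; with total 53/126.
By Bayes' rule, P(box C | data) = (4/25) / (53/126) = 504/1325.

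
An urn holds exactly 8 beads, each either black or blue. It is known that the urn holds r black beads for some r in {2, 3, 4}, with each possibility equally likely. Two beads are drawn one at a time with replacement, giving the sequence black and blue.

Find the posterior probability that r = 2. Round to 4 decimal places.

Compute the likelihood of the observed sequence for each case: P(data | r = 2) = (2/8)(6/8) = 3/16; P(data | r = 3) = (3/8)(5/8) = 15/64; P(data | r = 4) = (4/8)(4/8) = 1/4.
Multiplying each by its prior: 1/3 · 3/16 = 1/16, 1/3 · 15/64 = 5/64, 1/3 · 1/4 = 1/12; these sum to 43/192.
So P(r = 2 | data) = (1/16) / (43/192) = 12/43.

0.2791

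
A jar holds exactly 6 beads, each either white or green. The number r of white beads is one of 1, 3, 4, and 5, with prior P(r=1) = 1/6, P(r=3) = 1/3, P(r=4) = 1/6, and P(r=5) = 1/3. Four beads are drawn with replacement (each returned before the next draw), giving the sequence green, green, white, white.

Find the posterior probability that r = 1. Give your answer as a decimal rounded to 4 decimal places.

0.0831

The likelihood of the observed sequence under each hypothesis: P(data | r = 1) = (5/6)(5/6)(1/6)(1/6) = 0.01929; P(data | r = 3) = (3/6)(3/6)(3/6)(3/6) = 0.0625; P(data | r = 4) = (2/6)(2/6)(4/6)(4/6) = 0.049383; P(data | r = 5) = (1/6)(1/6)(5/6)(5/6) = 0.01929.
Weighting by the prior gives 1/6 · 0.01929 = 0.003215, 1/3 · 0.0625 = 0.020833, 1/6 · 0.049383 = 0.0082305, 1/3 · 0.01929 = 0.00643; with total 0.038709.
Therefore the posterior P(r = 1 | data) = (0.003215) / (0.038709) = 0.083056.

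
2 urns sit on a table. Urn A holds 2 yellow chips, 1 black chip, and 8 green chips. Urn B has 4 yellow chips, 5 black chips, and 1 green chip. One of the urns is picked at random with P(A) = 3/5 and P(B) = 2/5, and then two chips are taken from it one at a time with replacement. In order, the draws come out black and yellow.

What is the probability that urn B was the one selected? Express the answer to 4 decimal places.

0.8897

Under each hypothesis, the probability of the observed sequence is: P(data | urn A) = (1/11)(2/11) = 0.016529; P(data | urn B) = (5/10)(4/10) = 0.2.
The prior-weighted likelihoods are 3/5 · 0.016529 = 0.0099174, 2/5 · 0.2 = 0.08; summing to 0.089917.
Therefore the posterior P(urn B | data) = (0.08) / (0.089917) = 0.88971.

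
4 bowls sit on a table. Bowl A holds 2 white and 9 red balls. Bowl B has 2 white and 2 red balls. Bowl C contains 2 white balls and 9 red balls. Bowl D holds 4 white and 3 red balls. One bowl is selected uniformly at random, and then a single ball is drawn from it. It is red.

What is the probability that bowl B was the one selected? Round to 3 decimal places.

The likelihood of this draw under each hypothesis: P(data | bowl A) = (9/11) = 9/11; P(data | bowl B) = (2/4) = 1/2; P(data | bowl C) = (9/11) = 9/11; P(data | bowl D) = (3/7) = 3/7.
Weighting by the prior gives 1/4 · 9/11 = 9/44, 1/4 · 1/2 = 1/8, 1/4 · 9/11 = 9/44, 1/4 · 3/7 = 3/28; with total 395/616.
Hence P(bowl B | data) = (1/8) / (395/616) = 77/395.

0.195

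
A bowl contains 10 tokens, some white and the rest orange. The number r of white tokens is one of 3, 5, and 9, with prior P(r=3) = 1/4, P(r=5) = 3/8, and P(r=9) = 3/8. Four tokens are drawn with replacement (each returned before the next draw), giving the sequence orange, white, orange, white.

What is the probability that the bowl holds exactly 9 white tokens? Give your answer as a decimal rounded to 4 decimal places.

For each hypothesis, P(data | H) works out to: P(data | r = 3) = (7/10)(3/10)(7/10)(3/10) = 0.0441; P(data | r = 5) = (5/10)(5/10)(5/10)(5/10) = 0.0625; P(data | r = 9) = (1/10)(9/10)(1/10)(9/10) = 0.0081.
The prior-weighted likelihoods are 1/4 · 0.0441 = 0.011025, 3/8 · 0.0625 = 0.023438, 3/8 · 0.0081 = 0.0030375; summing to 0.0375.
Hence P(r = 9 | data) = (0.0030375) / (0.0375) = 0.081.

0.0810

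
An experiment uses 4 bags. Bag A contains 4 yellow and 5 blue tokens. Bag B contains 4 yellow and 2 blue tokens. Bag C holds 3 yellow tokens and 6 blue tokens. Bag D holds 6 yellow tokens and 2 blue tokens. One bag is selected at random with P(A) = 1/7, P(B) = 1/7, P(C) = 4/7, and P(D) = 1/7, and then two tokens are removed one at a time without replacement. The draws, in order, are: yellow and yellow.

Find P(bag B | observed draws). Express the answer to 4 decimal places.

The likelihood of the observed sequence under each hypothesis: P(data | bag A) = (4/9)(3/8) = 1/6; P(data | bag B) = (4/6)(3/5) = 2/5; P(data | bag C) = (3/9)(2/8) = 1/12; P(data | bag D) = (6/8)(5/7) = 15/28.
Weighting by the prior gives 1/7 · 1/6 = 1/42, 1/7 · 2/5 = 2/35, 4/7 · 1/12 = 1/21, 1/7 · 15/28 = 15/196; summing to 201/980.
Hence P(bag B | data) = (2/35) / (201/980) = 56/201.

0.2786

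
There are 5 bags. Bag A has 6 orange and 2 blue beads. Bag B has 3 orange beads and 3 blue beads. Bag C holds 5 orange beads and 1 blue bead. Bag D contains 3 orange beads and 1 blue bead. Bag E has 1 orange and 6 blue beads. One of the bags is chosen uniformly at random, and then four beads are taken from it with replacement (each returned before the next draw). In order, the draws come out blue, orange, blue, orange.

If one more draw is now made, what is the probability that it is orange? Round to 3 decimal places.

Under each hypothesis, the probability of the observed sequence is: P(data | bag A) = (2/8)(6/8)(2/8)(6/8) = 0.035156; P(data | bag B) = (3/6)(3/6)(3/6)(3/6) = 0.0625; P(data | bag C) = (1/6)(5/6)(1/6)(5/6) = 0.01929; P(data | bag D) = (1/4)(3/4)(1/4)(3/4) = 0.035156; P(data | bag E) = (6/7)(1/7)(6/7)(1/7) = 0.014994.
Multiplying each by its prior: 1/5 · 0.035156 = 0.0070313, 1/5 · 0.0625 = 0.0125, 1/5 · 0.01929 = 0.003858, 1/5 · 0.035156 = 0.0070313, 1/5 · 0.014994 = 0.0029988; these sum to 0.033419.
The posterior is then P(bag A | data) = 0.2104, P(bag B | data) = 0.37404, P(bag C | data) = 0.11544, P(bag D | data) = 0.2104, P(bag E | data) = 0.089731.
Averaging over the posterior, P(orange next | data) = (3/4)(0.2104) + (1/2)(0.37404) + (5/6)(0.11544) + (3/4)(0.2104) + (1/7)(0.089731) = 0.61163.

0.612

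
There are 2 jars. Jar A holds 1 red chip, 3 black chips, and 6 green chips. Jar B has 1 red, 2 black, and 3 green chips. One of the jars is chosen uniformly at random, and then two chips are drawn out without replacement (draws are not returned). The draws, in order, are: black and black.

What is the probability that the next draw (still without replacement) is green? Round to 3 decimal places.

For each hypothesis, P(data | H) works out to: P(data | jar A) = (3/10)(2/9) = 1/15; P(data | jar B) = (2/6)(1/5) = 1/15.
Weighting by the prior gives 1/2 · 1/15 = 1/30, 1/2 · 1/15 = 1/30; with total 1/15.
Normalising, the posterior is P(jar A | data) = 1/2, P(jar B | data) = 1/2.
The predictive probability is P(green next | data) = (3/4)(1/2) + (3/4)(1/2) = 3/4.

0.750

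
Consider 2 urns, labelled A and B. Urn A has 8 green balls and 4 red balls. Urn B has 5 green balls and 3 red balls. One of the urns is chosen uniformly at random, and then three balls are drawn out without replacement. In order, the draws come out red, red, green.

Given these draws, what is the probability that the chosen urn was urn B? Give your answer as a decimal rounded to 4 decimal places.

The likelihood of the observed sequence under each hypothesis: P(data | urn A) = (4/12)(3/11)(8/10) = 0.072727; P(data | urn B) = (3/8)(2/7)(5/6) = 0.089286.
The prior-weighted likelihoods are 1/2 · 0.072727 = 0.036364, 1/2 · 0.089286 = 0.044643; these sum to 0.081006.
Hence P(urn B | data) = (0.044643) / (0.081006) = 0.5511.

0.5511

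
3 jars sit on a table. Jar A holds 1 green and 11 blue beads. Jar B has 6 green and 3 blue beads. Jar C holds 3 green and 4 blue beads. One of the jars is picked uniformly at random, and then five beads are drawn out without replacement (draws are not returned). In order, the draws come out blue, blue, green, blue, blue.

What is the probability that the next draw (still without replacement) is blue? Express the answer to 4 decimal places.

Compute the likelihood of the observed sequence for each case: P(data | jar A) = (11/12)(10/11)(1/10)(9/9)(8/8) = 0.083333; P(data | jar B) = (3/9)(2/8)(6/7)(1/6)(0/5) = 0; P(data | jar C) = (4/7)(3/6)(3/5)(2/4)(1/3) = 0.028571.
The prior-weighted likelihoods are 1/3 · 0.083333 = 0.027778, 1/3 · 0 = 0, 1/3 · 0.028571 = 0.0095238; with total 0.037302.
The posterior is then P(jar A | data) = 0.74468, P(jar B | data) = 0, P(jar C | data) = 0.25532.
Averaging over the posterior, P(blue next | data) = (1)(0.74468) + (0)(0.25532) = 0.74468.

0.7447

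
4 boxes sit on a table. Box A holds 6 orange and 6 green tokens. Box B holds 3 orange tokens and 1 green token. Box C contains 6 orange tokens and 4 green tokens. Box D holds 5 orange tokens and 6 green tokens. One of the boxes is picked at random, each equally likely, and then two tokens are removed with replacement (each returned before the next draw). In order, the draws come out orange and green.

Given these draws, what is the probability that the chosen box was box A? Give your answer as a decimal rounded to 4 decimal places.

0.2701

Under each hypothesis, the probability of the observed sequence is: P(data | box A) = (6/12)(6/12) = 0.25; P(data | box B) = (3/4)(1/4) = 0.1875; P(data | box C) = (6/10)(4/10) = 0.24; P(data | box D) = (5/11)(6/11) = 0.24793.
The prior-weighted likelihoods are 1/4 · 0.25 = 0.0625, 1/4 · 0.1875 = 0.046875, 1/4 · 0.24 = 0.06, 1/4 · 0.24793 = 0.061983; with total 0.23136.
By Bayes' rule, P(box A | data) = (0.0625) / (0.23136) = 0.27014.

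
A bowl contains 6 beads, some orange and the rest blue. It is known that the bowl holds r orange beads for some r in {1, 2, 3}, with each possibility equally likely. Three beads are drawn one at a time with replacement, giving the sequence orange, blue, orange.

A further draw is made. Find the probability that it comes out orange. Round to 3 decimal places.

0.410

Under each hypothesis, the probability of the observed sequence is: P(data | r = 1) = (1/6)(5/6)(1/6) = 5/216; P(data | r = 2) = (2/6)(4/6)(2/6) = 2/27; P(data | r = 3) = (3/6)(3/6)(3/6) = 1/8.
Multiplying each by its prior: 1/3 · 5/216 = 5/648, 1/3 · 2/27 = 2/81, 1/3 · 1/8 = 1/24; these sum to 2/27.
Normalising, the posterior is P(r = 1 | data) = 5/48, P(r = 2 | data) = 1/3, P(r = 3 | data) = 9/16.
So P(orange next | data) = Σ P(orange next | H) P(H | data) = (1/6)(5/48) + (1/3)(1/3) + (1/2)(9/16) = 59/144.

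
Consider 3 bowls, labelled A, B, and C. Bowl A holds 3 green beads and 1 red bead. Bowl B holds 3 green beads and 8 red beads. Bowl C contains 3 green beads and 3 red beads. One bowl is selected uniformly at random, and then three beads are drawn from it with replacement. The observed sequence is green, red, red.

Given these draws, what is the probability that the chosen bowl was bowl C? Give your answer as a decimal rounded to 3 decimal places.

The likelihood of the observed sequence under each hypothesis: P(data | bowl A) = (3/4)(1/4)(1/4) = 0.046875; P(data | bowl B) = (3/11)(8/11)(8/11) = 0.14425; P(data | bowl C) = (3/6)(3/6)(3/6) = 0.125.
Multiplying each by its prior: 1/3 · 0.046875 = 0.015625, 1/3 · 0.14425 = 0.048084, 1/3 · 0.125 = 0.041667; these sum to 0.10538.
Therefore the posterior P(bowl C | data) = (0.041667) / (0.10538) = 0.39541.

0.395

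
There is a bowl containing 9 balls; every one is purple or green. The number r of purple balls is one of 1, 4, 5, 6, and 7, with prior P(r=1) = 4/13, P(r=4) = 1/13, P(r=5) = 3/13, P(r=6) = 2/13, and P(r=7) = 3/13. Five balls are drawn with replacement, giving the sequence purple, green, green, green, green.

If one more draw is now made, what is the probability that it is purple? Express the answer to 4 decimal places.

Under each hypothesis, the probability of the observed sequence is: P(data | r = 1) = (1/9)(8/9)(8/9)(8/9)(8/9) = 0.069366; P(data | r = 4) = (4/9)(5/9)(5/9)(5/9)(5/9) = 0.042338; P(data | r = 5) = (5/9)(4/9)(4/9)(4/9)(4/9) = 0.021677; P(data | r = 6) = (6/9)(3/9)(3/9)(3/9)(3/9) = 0.0082305; P(data | r = 7) = (7/9)(2/9)(2/9)(2/9)(2/9) = 0.0018967.
Weighting by the prior gives 4/13 · 0.069366 = 0.021343, 1/13 · 0.042338 = 0.0032567, 3/13 · 0.021677 = 0.0050024, 2/13 · 0.0082305 = 0.0012662, 3/13 · 0.0018967 = 0.00043771; these sum to 0.031306.
Normalising, the posterior is P(r = 1 | data) = 0.68176, P(r = 4 | data) = 0.10403, P(r = 5 | data) = 0.15979, P(r = 6 | data) = 0.040446, P(r = 7 | data) = 0.013981.
The predictive probability is P(purple next | data) = (1/9)(0.68176) + (4/9)(0.10403) + (5/9)(0.15979) + (2/3)(0.040446) + (7/9)(0.013981) = 0.24859.

0.2486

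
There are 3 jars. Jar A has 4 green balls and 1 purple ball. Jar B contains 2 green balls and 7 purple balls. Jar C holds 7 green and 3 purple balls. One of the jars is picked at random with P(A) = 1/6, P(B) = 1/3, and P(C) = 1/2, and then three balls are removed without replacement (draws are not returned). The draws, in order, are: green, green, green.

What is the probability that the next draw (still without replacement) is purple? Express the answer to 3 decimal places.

0.451

Compute the likelihood of the observed sequence for each case: P(data | jar A) = (4/5)(3/4)(2/3) = 2/5; P(data | jar B) = (2/9)(1/8)(0/7) = 0; P(data | jar C) = (7/10)(6/9)(5/8) = 7/24.
The prior-weighted likelihoods are 1/6 · 2/5 = 1/15, 1/3 · 0 = 0, 1/2 · 7/24 = 7/48; these sum to 17/80.
Normalising, the posterior is P(jar A | data) = 16/51, P(jar B | data) = 0, P(jar C | data) = 35/51.
So P(purple next | data) = Σ P(purple next | H) P(H | data) = (1/2)(16/51) + (3/7)(35/51) = 23/51.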